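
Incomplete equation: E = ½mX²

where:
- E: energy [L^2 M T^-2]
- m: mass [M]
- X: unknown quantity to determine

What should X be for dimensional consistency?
X = v (velocity), dimensions [L T^-1]

E has dimensions [L^2 M T^-2]; the rest of the RHS (½m) has dimensions [M].
So X² must have dimensions [L^2 T^-2], i.e. X has dimensions [L T^-1] — X = v (velocity).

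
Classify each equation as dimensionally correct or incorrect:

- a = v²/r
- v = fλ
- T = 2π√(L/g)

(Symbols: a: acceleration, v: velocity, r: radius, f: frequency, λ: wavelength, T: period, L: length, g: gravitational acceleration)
Dimensionally correct: a = v²/r, v = fλ, T = 2π√(L/g)
Dimensionally incorrect: none
Ordered (correct first, then incorrect): a = v²/r, v = fλ, T = 2π√(L/g)

- a = v²/r: LHS [L T^-2], RHS [L T^-2] → correct ✓
- v = fλ: LHS [L T^-1], RHS [L T^-1] → correct ✓
- T = 2π√(L/g): LHS [T], RHS [T] → correct ✓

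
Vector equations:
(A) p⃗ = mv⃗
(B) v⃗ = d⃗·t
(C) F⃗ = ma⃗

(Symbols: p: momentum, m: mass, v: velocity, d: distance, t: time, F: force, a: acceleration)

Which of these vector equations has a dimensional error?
(B) v⃗ = d⃗·t

(A) p⃗ = mv⃗: LHS [L M T^-1], RHS [L M T^-1] ✓ — mass (scalar) times velocity (vector)
(B) v⃗ = d⃗·t: LHS [L T^-1], RHS [L T] ✗ — velocity is displacement per time; should be d⃗/t
(C) F⃗ = ma⃗: LHS [L M T^-2], RHS [L M T^-2] ✓ — Force and acceleration are vectors, mass is a scalar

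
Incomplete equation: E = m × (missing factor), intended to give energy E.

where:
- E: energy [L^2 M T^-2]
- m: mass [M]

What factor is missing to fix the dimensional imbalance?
v² (velocity squared), dimensions [L^2 T^-2]

E has dimensions [L^2 M T^-2] and m has dimensions [M].
The missing factor must have dimensions [L^2 M T^-2] / [M] = [L^2 T^-2], i.e. velocity squared (v²).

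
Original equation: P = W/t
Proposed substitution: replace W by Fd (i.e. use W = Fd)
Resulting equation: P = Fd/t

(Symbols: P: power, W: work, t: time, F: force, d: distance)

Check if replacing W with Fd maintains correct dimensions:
Yes

[W] = [L^2 M T^-2] and [Fd] = [L^2 M T^-2]. These match, so the substitution replaces a quantity by one of the same dimensions and the result P = Fd/t has LHS [L^2 M T^-3] vs RHS [L^2 M T^-3] — still consistent.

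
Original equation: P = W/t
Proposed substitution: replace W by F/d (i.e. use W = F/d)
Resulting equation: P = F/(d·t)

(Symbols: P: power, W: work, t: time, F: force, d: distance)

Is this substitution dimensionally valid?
No

[W] = [L^2 M T^-2] and [F/d] = [M T^-2]. These differ, so the substitution replaces a quantity by one of different dimensions and the result P = F/(d·t) has LHS [L^2 M T^-3] vs RHS [M T^-3] — inconsistent.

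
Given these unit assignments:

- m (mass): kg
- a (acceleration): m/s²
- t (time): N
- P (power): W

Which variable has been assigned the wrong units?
t

The variable t (time) should have units s, not N.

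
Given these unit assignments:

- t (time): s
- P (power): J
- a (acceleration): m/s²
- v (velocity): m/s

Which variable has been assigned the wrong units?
P

The variable P (power) should have units W, not J.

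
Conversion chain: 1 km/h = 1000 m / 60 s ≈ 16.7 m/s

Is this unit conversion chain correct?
The chain is incorrect (it contains an error).

Incorrect: 1 h = 3600 s, not 60 s (1 km/h ≈ 0.278 m/s)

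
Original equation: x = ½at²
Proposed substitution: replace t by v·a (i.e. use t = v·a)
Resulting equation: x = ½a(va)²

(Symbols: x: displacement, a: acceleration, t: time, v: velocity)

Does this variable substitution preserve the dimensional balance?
No

[t] = [T] and [v·a] = [L^2 T^-3]. These differ, so the substitution replaces a quantity by one of different dimensions and the result x = ½a(va)² has LHS [L] vs RHS [L^5 T^-8] — inconsistent.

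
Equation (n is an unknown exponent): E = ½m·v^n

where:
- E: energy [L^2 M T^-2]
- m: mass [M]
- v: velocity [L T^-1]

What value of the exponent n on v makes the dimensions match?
n = 2

E has dimensions [L^2 M T^-2]; v has dimensions [L T^-1].
The rest of the RHS has dimensions [M], so v^n must supply [L^2 T^-2].
With n = 2: ½m·v^2 has dimensions [L^2 M T^-2], matching the LHS ✓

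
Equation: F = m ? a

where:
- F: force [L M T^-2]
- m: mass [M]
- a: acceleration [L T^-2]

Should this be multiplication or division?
multiplication (×): F = m × a

F [L M T^-2]; m [M]; a [L T^-2].
m × a → [L M T^-2] ✓
m ÷ a → [L^-1 M T^2] ✗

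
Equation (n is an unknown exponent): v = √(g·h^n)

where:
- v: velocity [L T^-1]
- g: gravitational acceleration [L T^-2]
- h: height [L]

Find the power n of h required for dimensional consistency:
n = 1

v has dimensions [L T^-1]; h has dimensions [L].
With n = 1: √(g·h^1) has dimensions [L T^-1], matching the LHS ✓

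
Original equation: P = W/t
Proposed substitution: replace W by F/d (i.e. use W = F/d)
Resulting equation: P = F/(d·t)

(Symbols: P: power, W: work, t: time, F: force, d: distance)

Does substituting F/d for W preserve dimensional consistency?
No

[W] = [L^2 M T^-2] and [F/d] = [M T^-2]. These differ, so the substitution replaces a quantity by one of different dimensions and the result P = F/(d·t) has LHS [L^2 M T^-3] vs RHS [M T^-3] — inconsistent.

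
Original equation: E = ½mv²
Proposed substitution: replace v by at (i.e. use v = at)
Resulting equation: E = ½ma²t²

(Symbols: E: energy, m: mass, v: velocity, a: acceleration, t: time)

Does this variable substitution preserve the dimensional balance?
Yes

[v] = [L T^-1] and [at] = [L T^-1]. These match, so the substitution replaces a quantity by one of the same dimensions and the result E = ½ma²t² has LHS [L^2 M T^-2] vs RHS [L^2 M T^-2] — still consistent.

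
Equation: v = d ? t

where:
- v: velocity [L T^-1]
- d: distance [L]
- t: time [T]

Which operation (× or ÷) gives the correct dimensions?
division (÷): v = d ÷ t

v [L T^-1]; d [L]; t [T].
d × t → [L T] ✗
d ÷ t → [L T^-1] ✓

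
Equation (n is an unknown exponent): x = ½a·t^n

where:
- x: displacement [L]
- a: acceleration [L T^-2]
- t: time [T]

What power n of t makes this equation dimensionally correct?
n = 2

x has dimensions [L]; t has dimensions [T].
The rest of the RHS has dimensions [L T^-2], so t^n must supply [T^2].
With n = 2: ½a·t^2 has dimensions [L], matching the LHS ✓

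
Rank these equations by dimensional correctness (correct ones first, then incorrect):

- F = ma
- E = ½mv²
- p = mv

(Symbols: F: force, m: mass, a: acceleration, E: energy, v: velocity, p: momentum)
Dimensionally correct: F = ma, E = ½mv², p = mv
Dimensionally incorrect: none
Ordered (correct first, then incorrect): F = ma, E = ½mv², p = mv

- F = ma: LHS [L M T^-2], RHS [L M T^-2] → correct ✓
- E = ½mv²: LHS [L^2 M T^-2], RHS [L^2 M T^-2] → correct ✓
- p = mv: LHS [L M T^-1], RHS [L M T^-1] → correct ✓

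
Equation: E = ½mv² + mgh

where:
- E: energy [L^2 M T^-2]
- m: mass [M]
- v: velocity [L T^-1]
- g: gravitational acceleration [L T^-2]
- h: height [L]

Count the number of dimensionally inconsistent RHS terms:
0

LHS E: [L^2 M T^-2]
- ½mv²: [L^2 M T^-2] ✓
- mgh: [L^2 M T^-2] ✓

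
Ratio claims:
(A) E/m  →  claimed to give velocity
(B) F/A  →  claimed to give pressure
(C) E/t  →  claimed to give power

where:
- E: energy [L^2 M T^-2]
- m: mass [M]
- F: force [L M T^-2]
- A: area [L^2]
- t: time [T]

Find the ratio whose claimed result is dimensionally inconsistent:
(A) E/m does not give velocity

(A) E/m: [L^2 T^-2] ≠ velocity [L T^-1] ✗
(B) F/A: [L^-1 M T^-2] = pressure [L^-1 M T^-2] ✓
(C) E/t: [L^2 M T^-3] = power [L^2 M T^-3] ✓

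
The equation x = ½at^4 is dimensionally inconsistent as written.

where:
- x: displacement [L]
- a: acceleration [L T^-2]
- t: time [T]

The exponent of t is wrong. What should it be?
The exponent of t should be 2: x = ½at^2

The LHS x has dimensions [L]; t has dimensions [T].
As written, the RHS ½at^4 (exponent 4 on t) has dimensions [L T^2], which does not match.
With exponent 2, the RHS ½at^2 has dimensions [L], matching the LHS.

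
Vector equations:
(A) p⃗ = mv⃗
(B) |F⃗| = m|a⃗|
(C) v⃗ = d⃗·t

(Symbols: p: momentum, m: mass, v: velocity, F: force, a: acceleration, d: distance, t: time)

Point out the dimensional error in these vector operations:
(C) v⃗ = d⃗·t

(A) p⃗ = mv⃗: LHS [L M T^-1], RHS [L M T^-1] ✓ — mass (scalar) times velocity (vector)
(B) |F⃗| = m|a⃗|: LHS [L M T^-2], RHS [L M T^-2] ✓ — magnitudes of vectors are scalars
(C) v⃗ = d⃗·t: LHS [L T^-1], RHS [L T] ✗ — velocity is displacement per time; should be d⃗/t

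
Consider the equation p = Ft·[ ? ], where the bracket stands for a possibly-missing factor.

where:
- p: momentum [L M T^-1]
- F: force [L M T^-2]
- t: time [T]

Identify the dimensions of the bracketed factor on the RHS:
Nothing is missing — the bracketed factor must be dimensionless.

p has dimensions [L M T^-1] and Ft already has dimensions [L M T^-1], so p = Ft is dimensionally complete.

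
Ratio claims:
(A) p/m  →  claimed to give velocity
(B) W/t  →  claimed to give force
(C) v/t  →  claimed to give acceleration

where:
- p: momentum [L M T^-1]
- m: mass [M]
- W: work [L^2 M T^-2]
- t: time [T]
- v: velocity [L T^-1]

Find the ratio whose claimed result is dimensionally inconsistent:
(B) W/t does not give force

(A) p/m: [L T^-1] = velocity [L T^-1] ✓
(B) W/t: [L^2 M T^-3] ≠ force [L M T^-2] ✗
(C) v/t: [L T^-2] = acceleration [L T^-2] ✓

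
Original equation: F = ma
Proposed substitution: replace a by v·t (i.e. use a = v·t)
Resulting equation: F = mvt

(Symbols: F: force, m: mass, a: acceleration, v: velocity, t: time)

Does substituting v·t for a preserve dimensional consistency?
No

[a] = [L T^-2] and [v·t] = [L]. These differ, so the substitution replaces a quantity by one of different dimensions and the result F = mvt has LHS [L M T^-2] vs RHS [L M] — inconsistent.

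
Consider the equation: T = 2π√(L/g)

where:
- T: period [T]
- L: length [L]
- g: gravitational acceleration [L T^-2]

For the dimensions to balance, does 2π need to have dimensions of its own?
No

T has dimensions [T] and √(L/g) already has dimensions [T], so the equation balances without 2π contributing any dimensions. 2π is a pure (dimensionless) number; changing or removing it would not affect dimensional consistency.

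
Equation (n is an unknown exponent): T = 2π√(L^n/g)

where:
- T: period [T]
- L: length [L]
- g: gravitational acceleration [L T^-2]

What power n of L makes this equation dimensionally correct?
n = 1

T has dimensions [T]; L has dimensions [L].
With n = 1: 2π√(L^1/g) has dimensions [T], matching the LHS ✓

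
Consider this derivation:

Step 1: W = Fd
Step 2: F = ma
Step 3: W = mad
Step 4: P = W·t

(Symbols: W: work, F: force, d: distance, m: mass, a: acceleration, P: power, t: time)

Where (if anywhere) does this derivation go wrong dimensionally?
Step 4

Step 1: W = Fd → LHS [L^2 M T^-2], RHS [L^2 M T^-2] ✓
Step 2: F = ma → LHS [L M T^-2], RHS [L M T^-2] ✓
Step 3: W = mad → LHS [L^2 M T^-2], RHS [L^2 M T^-2] ✓
Step 4: P = W·t → LHS [L^2 M T^-3], RHS [L^2 M T^-1] ✗

The first dimensional inconsistency appears in step 4: P = W·t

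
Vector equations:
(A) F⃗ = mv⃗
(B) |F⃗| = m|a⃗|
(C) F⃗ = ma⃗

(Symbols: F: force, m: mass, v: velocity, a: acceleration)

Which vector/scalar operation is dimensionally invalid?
(A) F⃗ = mv⃗

(A) F⃗ = mv⃗: LHS [L M T^-2], RHS [L M T^-1] ✗ — mass times velocity is momentum, not force; should be ma⃗
(B) |F⃗| = m|a⃗|: LHS [L M T^-2], RHS [L M T^-2] ✓ — magnitudes of vectors are scalars
(C) F⃗ = ma⃗: LHS [L M T^-2], RHS [L M T^-2] ✓ — Force and acceleration are vectors, mass is a scalar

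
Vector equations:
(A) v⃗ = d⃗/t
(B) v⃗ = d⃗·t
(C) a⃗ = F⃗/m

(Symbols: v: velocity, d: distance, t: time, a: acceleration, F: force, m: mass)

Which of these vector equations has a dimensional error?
(B) v⃗ = d⃗·t

(A) v⃗ = d⃗/t: LHS [L T^-1], RHS [L T^-1] ✓ — displacement (vector) divided by time (scalar)
(B) v⃗ = d⃗·t: LHS [L T^-1], RHS [L T] ✗ — velocity is displacement per time; should be d⃗/t
(C) a⃗ = F⃗/m: LHS [L T^-2], RHS [L T^-2] ✓ — force (vector) divided by mass (scalar)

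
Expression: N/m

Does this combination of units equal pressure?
No

The expression N/m has dimensions [M T^-2], but pressure has dimensions [L^-1 M T^-2].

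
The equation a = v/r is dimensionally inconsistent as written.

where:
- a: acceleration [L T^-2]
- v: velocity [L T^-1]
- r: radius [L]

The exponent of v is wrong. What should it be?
The exponent of v should be 2: a = v^2/r

The LHS a has dimensions [L T^-2]; v has dimensions [L T^-1].
As written, the RHS v/r (exponent 1 on v) has dimensions [T^-1], which does not match.
With exponent 2, the RHS v^2/r has dimensions [L T^-2], matching the LHS.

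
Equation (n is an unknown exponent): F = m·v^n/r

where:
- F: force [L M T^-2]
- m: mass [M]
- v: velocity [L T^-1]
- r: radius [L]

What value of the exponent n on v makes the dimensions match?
n = 2

F has dimensions [L M T^-2]; v has dimensions [L T^-1].
The rest of the RHS has dimensions [L^-1 M], so v^n must supply [L^2 T^-2].
With n = 2: m·v^2/r has dimensions [L M T^-2], matching the LHS ✓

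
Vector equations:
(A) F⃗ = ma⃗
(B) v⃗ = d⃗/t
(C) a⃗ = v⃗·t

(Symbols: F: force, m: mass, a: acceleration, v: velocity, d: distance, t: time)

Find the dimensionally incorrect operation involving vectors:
(C) a⃗ = v⃗·t

(A) F⃗ = ma⃗: LHS [L M T^-2], RHS [L M T^-2] ✓ — Force and acceleration are vectors, mass is a scalar
(B) v⃗ = d⃗/t: LHS [L T^-1], RHS [L T^-1] ✓ — displacement (vector) divided by time (scalar)
(C) a⃗ = v⃗·t: LHS [L T^-2], RHS [L] ✗ — acceleration is velocity per time; should be v⃗/t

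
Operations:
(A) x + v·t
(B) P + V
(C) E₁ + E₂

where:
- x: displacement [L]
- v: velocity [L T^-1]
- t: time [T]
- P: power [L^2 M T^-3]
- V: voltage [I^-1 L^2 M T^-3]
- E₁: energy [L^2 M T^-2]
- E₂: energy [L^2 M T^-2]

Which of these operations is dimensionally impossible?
(B) P + V

(A) x + v·t: x [L] and v·t [L] — same dimensions ✓
(B) P + V: P [L^2 M T^-3] and V [I^-1 L^2 M T^-3] — different dimensions cannot be added/subtracted ✗
(C) E₁ + E₂: E₁ [L^2 M T^-2] and E₂ [L^2 M T^-2] — same dimensions ✓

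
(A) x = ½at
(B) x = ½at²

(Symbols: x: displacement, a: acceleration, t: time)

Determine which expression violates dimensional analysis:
(A)

(A) x = ½at: LHS [L], RHS [L T^-1] ✗
(B) x = ½at²: LHS [L], RHS [L] ✓

Expression (A) x = ½at is dimensionally incorrect.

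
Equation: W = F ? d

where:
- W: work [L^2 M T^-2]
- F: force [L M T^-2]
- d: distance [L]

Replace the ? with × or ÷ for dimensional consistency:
multiplication (×): W = F × d

W [L^2 M T^-2]; F [L M T^-2]; d [L].
F × d → [L^2 M T^-2] ✓
F ÷ d → [M T^-2] ✗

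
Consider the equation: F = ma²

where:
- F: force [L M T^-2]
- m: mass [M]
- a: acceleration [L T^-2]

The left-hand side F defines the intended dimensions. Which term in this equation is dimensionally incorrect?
The right-hand side term ma²

F has dimensions [L M T^-2], but ma² has dimensions [L^2 M T^-4], so the term ma² is dimensionally wrong for F.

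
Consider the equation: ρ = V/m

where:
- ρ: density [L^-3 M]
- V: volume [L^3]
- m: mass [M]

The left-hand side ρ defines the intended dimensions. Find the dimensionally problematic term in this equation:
The right-hand side term V/m

ρ has dimensions [L^-3 M], but V/m has dimensions [L^3 M^-1], so the term V/m is dimensionally wrong for ρ.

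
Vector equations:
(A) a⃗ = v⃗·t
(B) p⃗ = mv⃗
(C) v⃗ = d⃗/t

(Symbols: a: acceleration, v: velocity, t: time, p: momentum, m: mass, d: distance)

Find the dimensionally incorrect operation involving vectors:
(A) a⃗ = v⃗·t

(A) a⃗ = v⃗·t: LHS [L T^-2], RHS [L] ✗ — acceleration is velocity per time; should be v⃗/t
(B) p⃗ = mv⃗: LHS [L M T^-1], RHS [L M T^-1] ✓ — mass (scalar) times velocity (vector)
(C) v⃗ = d⃗/t: LHS [L T^-1], RHS [L T^-1] ✓ — displacement (vector) divided by time (scalar)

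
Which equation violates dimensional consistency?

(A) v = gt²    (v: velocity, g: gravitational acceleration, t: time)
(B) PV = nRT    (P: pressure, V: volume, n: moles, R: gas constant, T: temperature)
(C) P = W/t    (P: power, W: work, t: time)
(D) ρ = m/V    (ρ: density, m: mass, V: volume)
(A) v = gt²

The equation (A) v = gt² is dimensionally incorrect.

LHS (v): [L T^-1]
RHS (gt²): [L] ✗

The dimensions do not match. The other three equations balance.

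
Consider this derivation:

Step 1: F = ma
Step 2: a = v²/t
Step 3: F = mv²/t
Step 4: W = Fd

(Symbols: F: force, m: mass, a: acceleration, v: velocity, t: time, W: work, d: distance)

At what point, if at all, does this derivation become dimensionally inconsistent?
Step 2

Step 1: F = ma → LHS [L M T^-2], RHS [L M T^-2] ✓
Step 2: a = v²/t → LHS [L T^-2], RHS [L^2 T^-3] ✗

The first dimensional inconsistency appears in step 2: a = v²/t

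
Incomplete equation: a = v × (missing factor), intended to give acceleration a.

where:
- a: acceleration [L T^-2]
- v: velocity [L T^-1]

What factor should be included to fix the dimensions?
1/t (inverse time), dimensions [T^-1]

a has dimensions [L T^-2] and v has dimensions [L T^-1].
The missing factor must have dimensions [L T^-2] / [L T^-1] = [T^-1], i.e. inverse time (1/t).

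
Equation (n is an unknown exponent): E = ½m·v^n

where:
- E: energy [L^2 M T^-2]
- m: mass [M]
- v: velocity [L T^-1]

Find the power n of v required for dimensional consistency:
n = 2

E has dimensions [L^2 M T^-2]; v has dimensions [L T^-1].
The rest of the RHS has dimensions [M], so v^n must supply [L^2 T^-2].
With n = 2: ½m·v^2 has dimensions [L^2 M T^-2], matching the LHS ✓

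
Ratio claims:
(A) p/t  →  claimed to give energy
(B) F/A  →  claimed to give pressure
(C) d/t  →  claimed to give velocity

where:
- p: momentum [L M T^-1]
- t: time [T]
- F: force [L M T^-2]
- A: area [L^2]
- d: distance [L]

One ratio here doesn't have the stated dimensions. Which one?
(A) p/t does not give energy

(A) p/t: [L M T^-2] ≠ energy [L^2 M T^-2] ✗
(B) F/A: [L^-1 M T^-2] = pressure [L^-1 M T^-2] ✓
(C) d/t: [L T^-1] = velocity [L T^-1] ✓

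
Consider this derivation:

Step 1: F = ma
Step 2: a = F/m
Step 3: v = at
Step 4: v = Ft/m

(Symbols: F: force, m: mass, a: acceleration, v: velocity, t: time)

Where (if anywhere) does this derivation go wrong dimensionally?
No step introduces an error — all steps are dimensionally consistent.

Step 1: F = ma → LHS [L M T^-2], RHS [L M T^-2] ✓
Step 2: a = F/m → LHS [L T^-2], RHS [L T^-2] ✓
Step 3: v = at → LHS [L T^-1], RHS [L T^-1] ✓
Step 4: v = Ft/m → LHS [L T^-1], RHS [L T^-1] ✓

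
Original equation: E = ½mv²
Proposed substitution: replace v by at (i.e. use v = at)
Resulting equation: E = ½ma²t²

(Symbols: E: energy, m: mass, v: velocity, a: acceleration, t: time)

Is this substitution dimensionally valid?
Yes

[v] = [L T^-1] and [at] = [L T^-1]. These match, so the substitution replaces a quantity by one of the same dimensions and the result E = ½ma²t² has LHS [L^2 M T^-2] vs RHS [L^2 M T^-2] — still consistent.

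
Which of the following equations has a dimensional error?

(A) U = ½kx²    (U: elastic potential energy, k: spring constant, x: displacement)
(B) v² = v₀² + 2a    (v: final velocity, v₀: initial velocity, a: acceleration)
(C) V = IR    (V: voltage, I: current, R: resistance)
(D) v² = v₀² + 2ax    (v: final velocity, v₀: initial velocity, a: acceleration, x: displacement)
(B) v² = v₀² + 2a

The equation (B) v² = v₀² + 2a is dimensionally incorrect.

LHS (v²): [L^2 T^-2]
RHS terms:
  - v₀²: [L^2 T^-2] ✓
  - 2a: [L T^-2] ✗ (does not match LHS)

The dimensions do not match. The other three equations balance.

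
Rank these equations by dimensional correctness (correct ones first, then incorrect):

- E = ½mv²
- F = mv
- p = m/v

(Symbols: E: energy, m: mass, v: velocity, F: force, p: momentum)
Dimensionally correct: E = ½mv²
Dimensionally incorrect: F = mv, p = m/v
Ordered (correct first, then incorrect): E = ½mv², F = mv, p = m/v

- E = ½mv²: LHS [L^2 M T^-2], RHS [L^2 M T^-2] → correct ✓
- F = mv: LHS [L M T^-2], RHS [L M T^-1] → incorrect ✗
- p = m/v: LHS [L M T^-1], RHS [L^-1 M T] → incorrect ✗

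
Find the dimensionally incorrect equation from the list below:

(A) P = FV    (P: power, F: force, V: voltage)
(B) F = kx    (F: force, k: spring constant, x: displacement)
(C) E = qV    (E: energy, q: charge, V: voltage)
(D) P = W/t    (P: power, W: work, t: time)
(A) P = FV

The equation (A) P = FV is dimensionally incorrect.

LHS (P): [L^2 M T^-3]
RHS (FV): [I^-1 L^3 M^2 T^-5] ✗

The dimensions do not match. The other three equations balance.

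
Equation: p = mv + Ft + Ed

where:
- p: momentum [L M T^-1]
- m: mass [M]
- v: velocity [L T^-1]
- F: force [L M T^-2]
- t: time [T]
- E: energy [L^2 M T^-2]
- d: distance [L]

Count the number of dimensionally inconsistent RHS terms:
1

LHS p: [L M T^-1]
- mv: [L M T^-1] ✓
- Ft: [L M T^-1] ✓
- Ed: [L^3 M T^-2] ✗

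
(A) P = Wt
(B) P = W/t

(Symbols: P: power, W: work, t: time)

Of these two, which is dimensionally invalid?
(A)

(A) P = Wt: LHS [L^2 M T^-3], RHS [L^2 M T^-1] ✗
(B) P = W/t: LHS [L^2 M T^-3], RHS [L^2 M T^-3] ✓

Expression (A) P = Wt is dimensionally incorrect.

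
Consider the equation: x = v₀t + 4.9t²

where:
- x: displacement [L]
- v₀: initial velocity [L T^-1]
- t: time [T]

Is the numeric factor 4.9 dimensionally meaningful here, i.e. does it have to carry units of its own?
Yes

x has dimensions [L], while t² alone has dimensions [T^2]. For the equation to balance, the factor 4.9 must carry dimensions [L T^-2] — it is a dimensional constant (a numerical value of a physical quantity with its units suppressed), not a pure number.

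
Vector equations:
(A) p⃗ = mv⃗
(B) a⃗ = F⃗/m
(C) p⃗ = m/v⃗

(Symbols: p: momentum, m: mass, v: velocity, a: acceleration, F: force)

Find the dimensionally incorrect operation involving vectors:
(C) p⃗ = m/v⃗

(A) p⃗ = mv⃗: LHS [L M T^-1], RHS [L M T^-1] ✓ — mass (scalar) times velocity (vector)
(B) a⃗ = F⃗/m: LHS [L T^-2], RHS [L T^-2] ✓ — force (vector) divided by mass (scalar)
(C) p⃗ = m/v⃗: LHS [L M T^-1], RHS [L^-1 M T] ✗ — momentum is mass times velocity; should be mv⃗ (and division by a vector is undefined)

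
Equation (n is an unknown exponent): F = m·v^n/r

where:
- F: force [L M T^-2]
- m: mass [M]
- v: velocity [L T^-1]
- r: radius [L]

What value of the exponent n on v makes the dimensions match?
n = 2

F has dimensions [L M T^-2]; v has dimensions [L T^-1].
The rest of the RHS has dimensions [L^-1 M], so v^n must supply [L^2 T^-2].
With n = 2: m·v^2/r has dimensions [L M T^-2], matching the LHS ✓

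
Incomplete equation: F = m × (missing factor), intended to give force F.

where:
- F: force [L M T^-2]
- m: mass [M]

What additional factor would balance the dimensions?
a (acceleration), dimensions [L T^-2]

F has dimensions [L M T^-2] and m has dimensions [M].
The missing factor must have dimensions [L M T^-2] / [M] = [L T^-2], i.e. acceleration (a).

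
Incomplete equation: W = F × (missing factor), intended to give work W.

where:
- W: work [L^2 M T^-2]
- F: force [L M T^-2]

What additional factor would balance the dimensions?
d (distance), dimensions [L]

W has dimensions [L^2 M T^-2] and F has dimensions [L M T^-2].
The missing factor must have dimensions [L^2 M T^-2] / [L M T^-2] = [L], i.e. distance (d).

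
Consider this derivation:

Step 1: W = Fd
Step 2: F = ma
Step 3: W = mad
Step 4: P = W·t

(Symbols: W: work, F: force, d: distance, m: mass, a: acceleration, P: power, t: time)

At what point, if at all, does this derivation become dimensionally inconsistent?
Step 4

Step 1: W = Fd → LHS [L^2 M T^-2], RHS [L^2 M T^-2] ✓
Step 2: F = ma → LHS [L M T^-2], RHS [L M T^-2] ✓
Step 3: W = mad → LHS [L^2 M T^-2], RHS [L^2 M T^-2] ✓
Step 4: P = W·t → LHS [L^2 M T^-3], RHS [L^2 M T^-1] ✗

The first dimensional inconsistency appears in step 4: P = W·t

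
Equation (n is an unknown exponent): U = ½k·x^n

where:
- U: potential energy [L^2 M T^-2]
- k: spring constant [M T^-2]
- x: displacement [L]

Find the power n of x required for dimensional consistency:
n = 2

U has dimensions [L^2 M T^-2]; x has dimensions [L].
The rest of the RHS has dimensions [M T^-2], so x^n must supply [L^2].
With n = 2: ½k·x^2 has dimensions [L^2 M T^-2], matching the LHS ✓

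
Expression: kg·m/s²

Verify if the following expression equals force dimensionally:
Yes

The expression kg·m/s² has dimensions [L M T^-2], which is exactly force [L M T^-2].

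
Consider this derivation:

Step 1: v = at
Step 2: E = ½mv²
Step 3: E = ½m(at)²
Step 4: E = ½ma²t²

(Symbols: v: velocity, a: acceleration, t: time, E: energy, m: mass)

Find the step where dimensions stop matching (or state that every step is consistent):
No step introduces an error — all steps are dimensionally consistent.

Step 1: v = at → LHS [L T^-1], RHS [L T^-1] ✓
Step 2: E = ½mv² → LHS [L^2 M T^-2], RHS [L^2 M T^-2] ✓
Step 3: E = ½m(at)² → LHS [L^2 M T^-2], RHS [L^2 M T^-2] ✓
Step 4: E = ½ma²t² → LHS [L^2 M T^-2], RHS [L^2 M T^-2] ✓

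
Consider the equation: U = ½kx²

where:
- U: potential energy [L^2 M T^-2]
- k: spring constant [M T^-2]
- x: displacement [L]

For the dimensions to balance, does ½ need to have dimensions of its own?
No

U has dimensions [L^2 M T^-2] and kx² already has dimensions [L^2 M T^-2], so the equation balances without ½ contributing any dimensions. ½ is a pure (dimensionless) number; changing or removing it would not affect dimensional consistency.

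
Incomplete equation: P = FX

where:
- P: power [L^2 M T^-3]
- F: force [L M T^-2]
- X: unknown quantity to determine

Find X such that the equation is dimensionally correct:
X = v (velocity), dimensions [L T^-1]

P has dimensions [L^2 M T^-3]; the rest of the RHS (F) has dimensions [L M T^-2].
So X must have dimensions [L T^-1] — X = v (velocity).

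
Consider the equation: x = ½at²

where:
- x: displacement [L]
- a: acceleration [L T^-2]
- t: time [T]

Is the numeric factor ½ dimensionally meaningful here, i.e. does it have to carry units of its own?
No

x has dimensions [L] and at² already has dimensions [L], so the equation balances without ½ contributing any dimensions. ½ is a pure (dimensionless) number; changing or removing it would not affect dimensional consistency.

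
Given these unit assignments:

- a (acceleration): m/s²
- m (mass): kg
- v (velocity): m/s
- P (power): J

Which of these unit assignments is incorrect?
P

The variable P (power) should have units W, not J.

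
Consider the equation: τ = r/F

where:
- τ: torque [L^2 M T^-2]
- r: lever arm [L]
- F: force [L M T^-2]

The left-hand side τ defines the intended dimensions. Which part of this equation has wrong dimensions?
The right-hand side term r/F

τ has dimensions [L^2 M T^-2], but r/F has dimensions [M^-1 T^2], so the term r/F is dimensionally wrong for τ.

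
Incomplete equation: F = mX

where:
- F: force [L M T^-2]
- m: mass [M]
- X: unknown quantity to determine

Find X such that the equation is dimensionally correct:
X = a (acceleration), dimensions [L T^-2]

F has dimensions [L M T^-2]; the rest of the RHS (m) has dimensions [M].
So X must have dimensions [L T^-2] — X = a (acceleration).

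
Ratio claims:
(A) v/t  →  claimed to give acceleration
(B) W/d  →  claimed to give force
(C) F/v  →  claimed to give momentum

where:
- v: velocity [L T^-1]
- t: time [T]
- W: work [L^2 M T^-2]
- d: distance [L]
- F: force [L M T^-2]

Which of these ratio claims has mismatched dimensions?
(C) F/v does not give momentum

(A) v/t: [L T^-2] = acceleration [L T^-2] ✓
(B) W/d: [L M T^-2] = force [L M T^-2] ✓
(C) F/v: [M T^-1] ≠ momentum [L M T^-1] ✗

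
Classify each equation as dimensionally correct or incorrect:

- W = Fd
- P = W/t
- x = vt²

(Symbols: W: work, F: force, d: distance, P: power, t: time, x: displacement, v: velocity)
Dimensionally correct: W = Fd, P = W/t
Dimensionally incorrect: x = vt²
Ordered (correct first, then incorrect): W = Fd, P = W/t, x = vt²

- W = Fd: LHS [L^2 M T^-2], RHS [L^2 M T^-2] → correct ✓
- P = W/t: LHS [L^2 M T^-3], RHS [L^2 M T^-3] → correct ✓
- x = vt²: LHS [L], RHS [L T] → incorrect ✗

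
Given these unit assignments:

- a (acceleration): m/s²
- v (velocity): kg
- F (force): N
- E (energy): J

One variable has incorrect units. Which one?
v

The variable v (velocity) should have units m/s, not kg.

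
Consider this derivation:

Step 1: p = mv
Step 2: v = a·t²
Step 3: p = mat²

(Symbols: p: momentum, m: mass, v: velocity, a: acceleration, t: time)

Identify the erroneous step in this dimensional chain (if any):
Step 2

Step 1: p = mv → LHS [L M T^-1], RHS [L M T^-1] ✓
Step 2: v = a·t² → LHS [L T^-1], RHS [L] ✗

The first dimensional inconsistency appears in step 2: v = a·t²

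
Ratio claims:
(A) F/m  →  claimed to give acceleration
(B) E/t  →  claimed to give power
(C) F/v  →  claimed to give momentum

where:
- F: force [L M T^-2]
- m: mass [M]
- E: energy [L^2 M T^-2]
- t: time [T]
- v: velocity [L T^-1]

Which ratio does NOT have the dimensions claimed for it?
(C) F/v does not give momentum

(A) F/m: [L T^-2] = acceleration [L T^-2] ✓
(B) E/t: [L^2 M T^-3] = power [L^2 M T^-3] ✓
(C) F/v: [M T^-1] ≠ momentum [L M T^-1] ✗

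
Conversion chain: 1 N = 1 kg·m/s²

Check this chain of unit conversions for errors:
The chain is correct (no errors).

Correct: Newton is defined as kg·m/s²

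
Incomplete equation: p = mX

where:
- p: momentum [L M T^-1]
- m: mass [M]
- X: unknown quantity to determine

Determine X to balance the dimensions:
X = v (velocity), dimensions [L T^-1]

p has dimensions [L M T^-1]; the rest of the RHS (m) has dimensions [M].
So X must have dimensions [L T^-1] — X = v (velocity).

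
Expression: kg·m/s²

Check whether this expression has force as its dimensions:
Yes

The expression kg·m/s² has dimensions [L M T^-2], which is exactly force [L M T^-2].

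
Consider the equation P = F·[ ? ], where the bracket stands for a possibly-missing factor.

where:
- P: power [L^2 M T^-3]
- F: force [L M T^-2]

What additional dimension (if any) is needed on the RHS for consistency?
[L T^-1] — velocity (e.g. v)

P has dimensions [L^2 M T^-3]; F has dimensions [L M T^-2].
The bracketed factor must supply [L^2 M T^-3] / [L M T^-2] = [L T^-1].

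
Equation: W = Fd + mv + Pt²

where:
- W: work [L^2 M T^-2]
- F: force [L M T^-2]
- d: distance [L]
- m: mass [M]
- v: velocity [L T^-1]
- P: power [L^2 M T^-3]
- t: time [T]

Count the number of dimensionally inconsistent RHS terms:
2

LHS W: [L^2 M T^-2]
- Fd: [L^2 M T^-2] ✓
- mv: [L M T^-1] ✗
- Pt²: [L^2 M T^-1] ✗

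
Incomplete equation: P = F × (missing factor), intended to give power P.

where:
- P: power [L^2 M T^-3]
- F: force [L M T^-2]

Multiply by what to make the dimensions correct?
v (velocity), dimensions [L T^-1]

P has dimensions [L^2 M T^-3] and F has dimensions [L M T^-2].
The missing factor must have dimensions [L^2 M T^-3] / [L M T^-2] = [L T^-1], i.e. velocity (v).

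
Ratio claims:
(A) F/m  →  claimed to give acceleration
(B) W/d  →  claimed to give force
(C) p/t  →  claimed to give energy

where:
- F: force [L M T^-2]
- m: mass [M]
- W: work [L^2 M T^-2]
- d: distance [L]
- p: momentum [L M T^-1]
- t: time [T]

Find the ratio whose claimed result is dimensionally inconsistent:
(C) p/t does not give energy

(A) F/m: [L T^-2] = acceleration [L T^-2] ✓
(B) W/d: [L M T^-2] = force [L M T^-2] ✓
(C) p/t: [L M T^-2] ≠ energy [L^2 M T^-2] ✗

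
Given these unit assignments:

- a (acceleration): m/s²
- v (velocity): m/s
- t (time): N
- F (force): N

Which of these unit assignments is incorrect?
t

The variable t (time) should have units s, not N.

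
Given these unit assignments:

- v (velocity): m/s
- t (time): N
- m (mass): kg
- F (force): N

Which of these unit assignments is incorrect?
t

The variable t (time) should have units s, not N.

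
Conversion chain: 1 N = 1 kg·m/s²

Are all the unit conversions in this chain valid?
The chain is correct (no errors).

Correct: Newton is defined as kg·m/s²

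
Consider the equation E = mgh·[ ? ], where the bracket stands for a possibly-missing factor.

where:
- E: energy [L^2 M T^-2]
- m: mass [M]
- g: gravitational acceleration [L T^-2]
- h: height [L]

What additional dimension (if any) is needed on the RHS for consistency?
Nothing is missing — the bracketed factor must be dimensionless.

E has dimensions [L^2 M T^-2] and mgh already has dimensions [L^2 M T^-2], so E = mgh is dimensionally complete.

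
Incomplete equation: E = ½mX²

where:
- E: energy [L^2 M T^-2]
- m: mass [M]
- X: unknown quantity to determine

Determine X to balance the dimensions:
X = v (velocity), dimensions [L T^-1]

E has dimensions [L^2 M T^-2]; the rest of the RHS (½m) has dimensions [M].
So X² must have dimensions [L^2 T^-2], i.e. X has dimensions [L T^-1] — X = v (velocity).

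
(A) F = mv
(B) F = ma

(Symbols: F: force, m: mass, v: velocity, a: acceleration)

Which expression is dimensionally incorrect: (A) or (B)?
(A)

(A) F = mv: LHS [L M T^-2], RHS [L M T^-1] ✗
(B) F = ma: LHS [L M T^-2], RHS [L M T^-2] ✓

Expression (A) F = mv is dimensionally incorrect.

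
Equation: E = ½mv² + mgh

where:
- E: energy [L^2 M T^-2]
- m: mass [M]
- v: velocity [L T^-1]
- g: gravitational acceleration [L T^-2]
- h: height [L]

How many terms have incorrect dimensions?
0

LHS E: [L^2 M T^-2]
- ½mv²: [L^2 M T^-2] ✓
- mgh: [L^2 M T^-2] ✓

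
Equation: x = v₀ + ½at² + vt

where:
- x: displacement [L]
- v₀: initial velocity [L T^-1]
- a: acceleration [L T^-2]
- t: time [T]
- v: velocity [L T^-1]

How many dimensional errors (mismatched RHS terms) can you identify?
1

LHS x: [L]
- v₀: [L T^-1] ✗
- ½at²: [L] ✓
- vt: [L] ✓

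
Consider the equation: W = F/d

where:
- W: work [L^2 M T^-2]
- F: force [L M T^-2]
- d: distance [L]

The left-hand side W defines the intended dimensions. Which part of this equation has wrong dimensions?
The right-hand side term F/d

W has dimensions [L^2 M T^-2], but F/d has dimensions [M T^-2], so the term F/d is dimensionally wrong for W.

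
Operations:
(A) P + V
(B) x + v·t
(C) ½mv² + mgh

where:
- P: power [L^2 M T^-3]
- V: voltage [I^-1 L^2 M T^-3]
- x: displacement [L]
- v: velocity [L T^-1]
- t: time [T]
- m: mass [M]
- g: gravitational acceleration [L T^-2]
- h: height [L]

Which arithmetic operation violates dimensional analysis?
(A) P + V

(A) P + V: P [L^2 M T^-3] and V [I^-1 L^2 M T^-3] — different dimensions cannot be added/subtracted ✗
(B) x + v·t: x [L] and v·t [L] — same dimensions ✓
(C) ½mv² + mgh: ½mv² [L^2 M T^-2] and mgh [L^2 M T^-2] — same dimensions ✓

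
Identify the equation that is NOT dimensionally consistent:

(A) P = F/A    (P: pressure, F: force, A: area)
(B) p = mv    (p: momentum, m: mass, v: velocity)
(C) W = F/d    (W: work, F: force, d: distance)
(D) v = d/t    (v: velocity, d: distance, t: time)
(C) W = F/d

The equation (C) W = F/d is dimensionally incorrect.

LHS (W): [L^2 M T^-2]
RHS (F/d): [M T^-2] ✗

The dimensions do not match. The other three equations balance.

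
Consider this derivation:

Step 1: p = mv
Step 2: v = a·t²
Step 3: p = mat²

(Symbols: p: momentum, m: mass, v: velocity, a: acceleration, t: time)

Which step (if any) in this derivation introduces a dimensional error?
Step 2

Step 1: p = mv → LHS [L M T^-1], RHS [L M T^-1] ✓
Step 2: v = a·t² → LHS [L T^-1], RHS [L] ✗

The first dimensional inconsistency appears in step 2: v = a·t²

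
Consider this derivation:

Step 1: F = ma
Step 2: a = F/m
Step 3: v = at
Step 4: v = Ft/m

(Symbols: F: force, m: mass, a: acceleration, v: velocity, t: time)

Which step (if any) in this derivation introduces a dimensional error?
No step introduces an error — all steps are dimensionally consistent.

Step 1: F = ma → LHS [L M T^-2], RHS [L M T^-2] ✓
Step 2: a = F/m → LHS [L T^-2], RHS [L T^-2] ✓
Step 3: v = at → LHS [L T^-1], RHS [L T^-1] ✓
Step 4: v = Ft/m → LHS [L T^-1], RHS [L T^-1] ✓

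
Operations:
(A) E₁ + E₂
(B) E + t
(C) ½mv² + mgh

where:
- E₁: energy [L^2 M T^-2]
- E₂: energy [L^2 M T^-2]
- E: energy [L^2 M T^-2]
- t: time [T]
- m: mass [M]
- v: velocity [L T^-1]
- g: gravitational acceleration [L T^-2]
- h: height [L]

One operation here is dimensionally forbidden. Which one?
(B) E + t

(A) E₁ + E₂: E₁ [L^2 M T^-2] and E₂ [L^2 M T^-2] — same dimensions ✓
(B) E + t: E [L^2 M T^-2] and t [T] — different dimensions cannot be added/subtracted ✗
(C) ½mv² + mgh: ½mv² [L^2 M T^-2] and mgh [L^2 M T^-2] — same dimensions ✓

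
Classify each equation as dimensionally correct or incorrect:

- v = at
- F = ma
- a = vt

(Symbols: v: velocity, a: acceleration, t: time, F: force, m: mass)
Dimensionally correct: v = at, F = ma
Dimensionally incorrect: a = vt
Ordered (correct first, then incorrect): v = at, F = ma, a = vt

- v = at: LHS [L T^-1], RHS [L T^-1] → correct ✓
- F = ma: LHS [L M T^-2], RHS [L M T^-2] → correct ✓
- a = vt: LHS [L T^-2], RHS [L] → incorrect ✗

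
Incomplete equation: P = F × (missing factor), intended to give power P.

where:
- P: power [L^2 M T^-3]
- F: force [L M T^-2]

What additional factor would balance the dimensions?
v (velocity), dimensions [L T^-1]

P has dimensions [L^2 M T^-3] and F has dimensions [L M T^-2].
The missing factor must have dimensions [L^2 M T^-3] / [L M T^-2] = [L T^-1], i.e. velocity (v).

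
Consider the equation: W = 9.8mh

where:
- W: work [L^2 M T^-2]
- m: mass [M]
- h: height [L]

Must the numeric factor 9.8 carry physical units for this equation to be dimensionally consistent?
Yes

W has dimensions [L^2 M T^-2], while mh alone has dimensions [L M]. For the equation to balance, the factor 9.8 must carry dimensions [L T^-2] — it is a dimensional constant (a numerical value of a physical quantity with its units suppressed), not a pure number.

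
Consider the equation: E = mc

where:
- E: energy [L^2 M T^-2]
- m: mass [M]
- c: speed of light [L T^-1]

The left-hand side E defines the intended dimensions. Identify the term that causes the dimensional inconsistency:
The right-hand side term mc

E has dimensions [L^2 M T^-2], but mc has dimensions [L M T^-1], so the term mc is dimensionally wrong for E.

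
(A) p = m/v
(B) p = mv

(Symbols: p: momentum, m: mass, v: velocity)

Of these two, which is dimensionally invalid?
(A)

(A) p = m/v: LHS [L M T^-1], RHS [L^-1 M T] ✗
(B) p = mv: LHS [L M T^-1], RHS [L M T^-1] ✓

Expression (A) p = m/v is dimensionally incorrect.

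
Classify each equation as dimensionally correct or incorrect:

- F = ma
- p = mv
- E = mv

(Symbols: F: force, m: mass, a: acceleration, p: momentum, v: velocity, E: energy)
Dimensionally correct: F = ma, p = mv
Dimensionally incorrect: E = mv
Ordered (correct first, then incorrect): F = ma, p = mv, E = mv

- F = ma: LHS [L M T^-2], RHS [L M T^-2] → correct ✓
- p = mv: LHS [L M T^-1], RHS [L M T^-1] → correct ✓
- E = mv: LHS [L^2 M T^-2], RHS [L M T^-1] → incorrect ✗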